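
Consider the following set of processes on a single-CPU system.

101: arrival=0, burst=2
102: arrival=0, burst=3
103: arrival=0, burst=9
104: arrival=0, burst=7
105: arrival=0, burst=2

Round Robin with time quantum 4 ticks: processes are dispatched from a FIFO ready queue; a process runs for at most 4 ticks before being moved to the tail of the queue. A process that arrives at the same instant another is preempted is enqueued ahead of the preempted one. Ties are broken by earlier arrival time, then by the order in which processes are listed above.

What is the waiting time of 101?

0

Gantt: | 101 0-2 | 102 2-5 | 103 5-9 | 104 9-13 | 105 13-15 | 103 15-19 | 104 19-22 | 103 22-23 |
Completion: 101=2  102=5  103=23  104=22  105=15
Turnaround (C−A): 101=2  102=5  103=23  104=22  105=15
Waiting(101) = turnaround − burst = 2 − 2 = 0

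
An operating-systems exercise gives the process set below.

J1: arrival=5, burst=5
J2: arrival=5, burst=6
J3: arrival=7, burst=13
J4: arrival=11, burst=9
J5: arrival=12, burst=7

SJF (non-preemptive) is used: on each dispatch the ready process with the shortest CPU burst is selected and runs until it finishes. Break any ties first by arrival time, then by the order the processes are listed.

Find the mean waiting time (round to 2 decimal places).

Schedule: | idle 0-5 | J1 5-10 | J2 10-16 | J5 16-23 | J4 23-32 | J3 32-45 |
Completion: J1=10  J2=16  J3=45  J4=32  J5=23
Turnaround (C−A): J1=5  J2=11  J3=38  J4=21  J5=11
Waiting times: J1=0, J2=5, J3=25, J4=12, J5=4
Average waiting = (0+5+25+12+4) / 5 = 46/5 = 9.20

9.20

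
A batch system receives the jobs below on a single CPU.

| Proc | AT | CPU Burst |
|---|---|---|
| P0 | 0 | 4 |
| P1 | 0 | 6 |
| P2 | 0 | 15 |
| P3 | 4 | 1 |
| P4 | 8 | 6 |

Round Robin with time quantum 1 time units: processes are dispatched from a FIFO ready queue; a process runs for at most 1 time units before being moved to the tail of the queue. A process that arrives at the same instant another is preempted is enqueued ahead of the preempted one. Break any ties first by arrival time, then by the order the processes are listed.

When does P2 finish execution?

Schedule: | P0 0-1 | P1 1-2 | P2 2-3 | P0 3-4 | P1 4-5 | P2 5-6 | P3 6-7 | P0 7-8 | P1 8-9 | P2 9-10 | P4 10-11 | P0 11-12 | P1 12-13 | P2 13-14 | P4 14-15 | P1 15-16 | P2 16-17 | P4 17-18 | P1 18-19 | P2 19-20 | P4 20-21 | P2 21-22 | P4 22-23 | P2 23-24 | P4 24-25 | P2 25-32 |
Completion: P0=12  P1=19  P2=32  P3=7  P4=25
Turnaround (C−A): P0=12  P1=19  P2=32  P3=3  P4=17

32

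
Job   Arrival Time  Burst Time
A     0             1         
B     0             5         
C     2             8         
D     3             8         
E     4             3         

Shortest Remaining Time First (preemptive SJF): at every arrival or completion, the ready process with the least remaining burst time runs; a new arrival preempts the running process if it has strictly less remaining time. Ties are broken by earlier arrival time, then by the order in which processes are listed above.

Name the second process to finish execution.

Timeline: | A 0-1 | B 1-6 | E 6-9 | C 9-17 | D 17-25 |
Completion: A=1  B=6  C=17  D=25  E=9
Turnaround (C−A): A=1  B=6  C=15  D=22  E=5
Finish order: A → B → E → C → D

B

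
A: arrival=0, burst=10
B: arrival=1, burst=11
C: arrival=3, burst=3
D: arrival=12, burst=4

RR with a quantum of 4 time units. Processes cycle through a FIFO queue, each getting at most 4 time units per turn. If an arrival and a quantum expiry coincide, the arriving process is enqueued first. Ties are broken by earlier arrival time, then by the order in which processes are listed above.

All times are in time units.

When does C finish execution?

Gantt: | A 0-4 | B 4-8 | C 8-11 | A 11-15 | B 15-19 | D 19-23 | A 23-25 | B 25-28 |
Completion: A=25  B=28  C=11  D=23

11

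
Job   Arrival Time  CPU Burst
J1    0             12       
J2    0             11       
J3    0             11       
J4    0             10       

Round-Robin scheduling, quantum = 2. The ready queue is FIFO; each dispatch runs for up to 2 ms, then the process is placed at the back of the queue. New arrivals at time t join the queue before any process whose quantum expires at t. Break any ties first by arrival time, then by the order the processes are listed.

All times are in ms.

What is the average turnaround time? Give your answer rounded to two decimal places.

42.25

Timeline: | J1 0-2 | J2 2-4 | J3 4-6 | J4 6-8 | J1 8-10 | J2 10-12 | J3 12-14 | J4 14-16 | J1 16-18 | J2 18-20 | J3 20-22 | J4 22-24 | J1 24-26 | J2 26-28 | J3 28-30 | J4 30-32 | J1 32-34 | J2 34-36 | J3 36-38 | J4 38-40 | J1 40-42 | J2 42-43 | J3 43-44 |
Completion: J1=42  J2=43  J3=44  J4=40
Turnaround (C−A): J1=42  J2=43  J3=44  J4=40
Turnaround times: J1=42, J2=43, J3=44, J4=40
Average turnaround = (42+43+44+40) / 4 = 169/4 = 42.25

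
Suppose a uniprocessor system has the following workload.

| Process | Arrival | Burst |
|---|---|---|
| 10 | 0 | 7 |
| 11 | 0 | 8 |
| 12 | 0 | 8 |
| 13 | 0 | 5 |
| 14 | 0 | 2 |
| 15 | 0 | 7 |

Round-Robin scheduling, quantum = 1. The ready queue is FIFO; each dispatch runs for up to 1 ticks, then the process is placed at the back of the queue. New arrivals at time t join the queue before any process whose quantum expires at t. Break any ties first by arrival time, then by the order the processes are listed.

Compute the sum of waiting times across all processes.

140

Gantt: | 10 0-1 | 11 1-2 | 12 2-3 | 13 3-4 | 14 4-5 | 15 5-6 | 10 6-7 | 11 7-8 | 12 8-9 | 13 9-10 | 14 10-11 | 15 11-12 | 10 12-13 | 11 13-14 | 12 14-15 | 13 15-16 | 15 16-17 | 10 17-18 | 11 18-19 | 12 19-20 | 13 20-21 | 15 21-22 | 10 22-23 | 11 23-24 | 12 24-25 | 13 25-26 | 15 26-27 | 10 27-28 | 11 28-29 | 12 29-30 | 15 30-31 | 10 31-32 | 11 32-33 | 12 33-34 | 15 34-35 | 11 35-36 | 12 36-37 |
Completion: 10=32  11=36  12=37  13=26  14=11  15=35
Turnaround (C−A): 10=32  11=36  12=37  13=26  14=11  15=35
Waiting = turnaround − burst: 10=25, 11=28, 12=29, 13=21, 14=9, 15=28
Total waiting = 25 + 28 + 29 + 21 + 9 + 28 = 140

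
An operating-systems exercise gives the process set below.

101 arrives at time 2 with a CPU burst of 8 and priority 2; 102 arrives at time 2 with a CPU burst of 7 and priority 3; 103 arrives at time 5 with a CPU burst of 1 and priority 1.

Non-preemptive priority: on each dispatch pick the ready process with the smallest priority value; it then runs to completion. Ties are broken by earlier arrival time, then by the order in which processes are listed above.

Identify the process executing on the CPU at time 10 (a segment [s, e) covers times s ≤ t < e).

Schedule: | idle 0-2 | 101 2-10 | 103 10-11 | 102 11-18 |
Completion: 101=10  102=18  103=11
Turnaround (C−A): 101=8  102=16  103=6

103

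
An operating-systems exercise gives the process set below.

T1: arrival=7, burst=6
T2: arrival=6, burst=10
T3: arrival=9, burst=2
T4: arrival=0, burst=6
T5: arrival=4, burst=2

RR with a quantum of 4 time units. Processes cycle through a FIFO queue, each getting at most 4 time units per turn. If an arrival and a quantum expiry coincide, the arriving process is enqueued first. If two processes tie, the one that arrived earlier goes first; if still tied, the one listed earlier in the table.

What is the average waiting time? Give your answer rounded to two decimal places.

Gantt: | T4 0-4 | T5 4-6 | T4 6-8 | T2 8-12 | T1 12-16 | T3 16-18 | T2 18-22 | T1 22-24 | T2 24-26 |
Completion: T1=24  T2=26  T3=18  T4=8  T5=6
Turnaround (C−A): T1=17  T2=20  T3=9  T4=8  T5=2
Waiting times: T1=11, T2=10, T3=7, T4=2, T5=0
Average waiting = (11+10+7+2+0) / 5 = 30/5 = 6.00

6.00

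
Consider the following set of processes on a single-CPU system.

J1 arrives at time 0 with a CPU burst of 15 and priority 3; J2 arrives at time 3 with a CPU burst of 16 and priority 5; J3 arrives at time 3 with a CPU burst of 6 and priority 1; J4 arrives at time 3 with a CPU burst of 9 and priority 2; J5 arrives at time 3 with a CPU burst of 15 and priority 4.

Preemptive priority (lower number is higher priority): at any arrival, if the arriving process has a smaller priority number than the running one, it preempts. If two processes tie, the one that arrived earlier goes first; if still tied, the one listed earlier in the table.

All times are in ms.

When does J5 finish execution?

Schedule: | J1 0-3 | J3 3-9 | J4 9-18 | J1 18-30 | J5 30-45 | J2 45-61 |
Completion: J1=30  J2=61  J3=9  J4=18  J5=45
Turnaround (C−A): J1=30  J2=58  J3=6  J4=15  J5=42

45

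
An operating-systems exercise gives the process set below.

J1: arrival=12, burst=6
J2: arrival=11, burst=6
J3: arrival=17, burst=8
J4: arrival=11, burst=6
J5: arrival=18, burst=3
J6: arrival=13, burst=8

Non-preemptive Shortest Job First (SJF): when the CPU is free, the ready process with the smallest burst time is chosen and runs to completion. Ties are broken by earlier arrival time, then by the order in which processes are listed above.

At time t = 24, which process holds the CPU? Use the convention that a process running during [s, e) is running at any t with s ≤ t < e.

Timeline: | idle 0-11 | J2 11-17 | J4 17-23 | J5 23-26 | J1 26-32 | J6 32-40 | J3 40-48 |
Completion: J1=32  J2=17  J3=48  J4=23  J5=26  J6=40

J5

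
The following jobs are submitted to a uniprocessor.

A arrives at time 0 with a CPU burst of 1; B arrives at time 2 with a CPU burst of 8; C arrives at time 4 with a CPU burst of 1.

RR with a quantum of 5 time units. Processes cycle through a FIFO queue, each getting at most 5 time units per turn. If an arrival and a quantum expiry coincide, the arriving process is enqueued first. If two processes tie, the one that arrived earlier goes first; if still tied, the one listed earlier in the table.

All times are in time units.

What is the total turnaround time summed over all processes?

Gantt: | A 0-1 | idle 1-2 | B 2-7 | C 7-8 | B 8-11 |
Completion: A=1  B=11  C=8
Turnaround (C−A): A=1  B=9  C=4
Turnaround = completion − arrival: A=1, B=9, C=4
Total turnaround = 1 + 9 + 4 = 14

14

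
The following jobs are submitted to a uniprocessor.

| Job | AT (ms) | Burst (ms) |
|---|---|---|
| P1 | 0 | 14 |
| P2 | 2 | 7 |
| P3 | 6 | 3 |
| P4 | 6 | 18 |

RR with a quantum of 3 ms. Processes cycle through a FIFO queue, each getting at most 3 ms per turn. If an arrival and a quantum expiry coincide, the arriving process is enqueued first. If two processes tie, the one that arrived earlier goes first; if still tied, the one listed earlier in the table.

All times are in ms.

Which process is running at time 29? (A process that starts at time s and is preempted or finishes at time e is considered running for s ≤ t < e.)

P4

Timeline: | P1 0-3 | P2 3-6 | P1 6-9 | P3 9-12 | P4 12-15 | P2 15-18 | P1 18-21 | P4 21-24 | P2 24-25 | P1 25-28 | P4 28-31 | P1 31-33 | P4 33-42 |
Completion: P1=33  P2=25  P3=12  P4=42
Turnaround (C−A): P1=33  P2=23  P3=6  P4=36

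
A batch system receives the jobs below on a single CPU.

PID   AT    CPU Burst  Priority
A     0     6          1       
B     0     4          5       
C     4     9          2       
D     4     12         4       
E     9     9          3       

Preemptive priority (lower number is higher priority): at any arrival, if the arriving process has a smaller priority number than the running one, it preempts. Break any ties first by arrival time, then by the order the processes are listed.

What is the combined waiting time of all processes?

64

Gantt: | A 0-6 | C 6-15 | E 15-24 | D 24-36 | B 36-40 |
Completion: A=6  B=40  C=15  D=36  E=24
Waiting = turnaround − burst: A=0, B=36, C=2, D=20, E=6
Total waiting = 0 + 36 + 2 + 20 + 6 = 64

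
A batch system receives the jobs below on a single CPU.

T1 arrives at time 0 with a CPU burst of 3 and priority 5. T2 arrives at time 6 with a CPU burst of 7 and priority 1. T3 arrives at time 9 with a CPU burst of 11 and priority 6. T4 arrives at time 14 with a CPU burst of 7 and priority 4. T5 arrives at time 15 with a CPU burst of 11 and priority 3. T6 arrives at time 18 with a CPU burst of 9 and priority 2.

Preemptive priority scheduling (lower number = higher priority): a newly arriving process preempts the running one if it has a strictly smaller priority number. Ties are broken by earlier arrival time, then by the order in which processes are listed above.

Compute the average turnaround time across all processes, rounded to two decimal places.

18.00

Gantt: | T1 0-3 | idle 3-6 | T2 6-13 | T3 13-14 | T4 14-15 | T5 15-18 | T6 18-27 | T5 27-35 | T4 35-41 | T3 41-51 |
Completion: T1=3  T2=13  T3=51  T4=41  T5=35  T6=27
Turnaround times: T1=3, T2=7, T3=42, T4=27, T5=20, T6=9
Average turnaround = (3+7+42+27+20+9) / 6 = 108/6 = 18.00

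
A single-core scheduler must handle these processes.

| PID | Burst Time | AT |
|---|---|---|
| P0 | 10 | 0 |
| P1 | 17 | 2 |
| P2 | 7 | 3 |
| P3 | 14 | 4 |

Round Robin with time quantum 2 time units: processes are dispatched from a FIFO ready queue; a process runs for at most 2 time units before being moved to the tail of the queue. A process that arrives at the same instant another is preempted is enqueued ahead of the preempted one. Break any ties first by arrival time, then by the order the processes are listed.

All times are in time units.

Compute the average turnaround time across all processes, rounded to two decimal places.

36.25

Gantt: | P0 0-2 | P1 2-4 | P0 4-6 | P2 6-8 | P3 8-10 | P1 10-12 | P0 12-14 | P2 14-16 | P3 16-18 | P1 18-20 | P0 20-22 | P2 22-24 | P3 24-26 | P1 26-28 | P0 28-30 | P2 30-31 | P3 31-33 | P1 33-35 | P3 35-37 | P1 37-39 | P3 39-41 | P1 41-43 | P3 43-45 | P1 45-48 |
Completion: P0=30  P1=48  P2=31  P3=45
Turnaround times: P0=30, P1=46, P2=28, P3=41
Average turnaround = (30+46+28+41) / 4 = 145/4 = 36.25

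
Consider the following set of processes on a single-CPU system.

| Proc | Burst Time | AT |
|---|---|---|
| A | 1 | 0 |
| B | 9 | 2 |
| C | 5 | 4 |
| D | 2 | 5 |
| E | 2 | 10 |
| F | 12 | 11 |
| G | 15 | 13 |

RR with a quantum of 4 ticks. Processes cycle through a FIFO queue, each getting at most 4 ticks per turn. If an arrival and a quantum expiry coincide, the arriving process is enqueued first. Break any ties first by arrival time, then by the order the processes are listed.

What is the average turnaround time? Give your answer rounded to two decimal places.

Gantt: | A 0-1 | idle 1-2 | B 2-6 | C 6-10 | D 10-12 | B 12-16 | E 16-18 | C 18-19 | F 19-23 | G 23-27 | B 27-28 | F 28-32 | G 32-36 | F 36-40 | G 40-47 |
Completion: A=1  B=28  C=19  D=12  E=18  F=40  G=47
Turnaround (C−A): A=1  B=26  C=15  D=7  E=8  F=29  G=34
Turnaround times: A=1, B=26, C=15, D=7, E=8, F=29, G=34
Average turnaround = (1+26+15+7+8+29+34) / 7 = 120/7 = 17.14

17.14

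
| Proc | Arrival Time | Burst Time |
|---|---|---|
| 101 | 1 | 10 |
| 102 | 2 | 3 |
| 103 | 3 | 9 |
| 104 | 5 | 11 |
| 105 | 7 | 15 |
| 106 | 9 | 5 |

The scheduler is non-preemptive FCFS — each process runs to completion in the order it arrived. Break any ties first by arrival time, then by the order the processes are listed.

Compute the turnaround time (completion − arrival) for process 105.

Schedule: | idle 0-1 | 101 1-11 | 102 11-14 | 103 14-23 | 104 23-34 | 105 34-49 | 106 49-54 |
Completion: 101=11  102=14  103=23  104=34  105=49  106=54
Turnaround (C−A): 101=10  102=12  103=20  104=29  105=42  106=45
Turnaround(105) = completion − arrival = 49 − 7 = 42

42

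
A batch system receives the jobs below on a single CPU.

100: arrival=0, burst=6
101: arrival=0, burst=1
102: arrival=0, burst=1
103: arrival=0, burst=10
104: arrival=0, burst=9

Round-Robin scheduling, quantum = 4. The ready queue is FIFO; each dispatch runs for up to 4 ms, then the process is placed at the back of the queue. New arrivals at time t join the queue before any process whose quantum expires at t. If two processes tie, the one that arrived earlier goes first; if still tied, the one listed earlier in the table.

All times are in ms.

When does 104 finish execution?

27

Gantt: | 100 0-4 | 101 4-5 | 102 5-6 | 103 6-10 | 104 10-14 | 100 14-16 | 103 16-20 | 104 20-24 | 103 24-26 | 104 26-27 |
Completion: 100=16  101=5  102=6  103=26  104=27
Turnaround (C−A): 100=16  101=5  102=6  103=26  104=27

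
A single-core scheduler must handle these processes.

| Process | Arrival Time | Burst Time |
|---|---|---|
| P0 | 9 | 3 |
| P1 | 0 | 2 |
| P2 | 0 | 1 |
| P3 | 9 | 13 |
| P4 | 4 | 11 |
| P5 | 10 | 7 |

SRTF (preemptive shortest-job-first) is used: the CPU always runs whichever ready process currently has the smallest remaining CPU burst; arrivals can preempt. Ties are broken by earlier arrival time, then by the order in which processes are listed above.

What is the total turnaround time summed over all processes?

65

Timeline: | P2 0-1 | P1 1-3 | idle 3-4 | P4 4-9 | P0 9-12 | P4 12-18 | P5 18-25 | P3 25-38 |
Completion: P0=12  P1=3  P2=1  P3=38  P4=18  P5=25
Turnaround = completion − arrival: P0=3, P1=3, P2=1, P3=29, P4=14, P5=15
Total turnaround = 3 + 3 + 1 + 29 + 14 + 15 = 65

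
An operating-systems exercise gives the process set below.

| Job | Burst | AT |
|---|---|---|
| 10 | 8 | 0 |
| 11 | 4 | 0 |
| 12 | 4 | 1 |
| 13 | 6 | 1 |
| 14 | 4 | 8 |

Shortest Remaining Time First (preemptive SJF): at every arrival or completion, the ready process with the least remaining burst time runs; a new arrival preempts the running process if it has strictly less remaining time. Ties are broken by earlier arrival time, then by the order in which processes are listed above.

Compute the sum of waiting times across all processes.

32

Timeline: | 11 0-4 | 12 4-8 | 14 8-12 | 13 12-18 | 10 18-26 |
Completion: 10=26  11=4  12=8  13=18  14=12
Waiting = turnaround − burst: 10=18, 11=0, 12=3, 13=11, 14=0
Total waiting = 18 + 0 + 3 + 11 + 0 = 32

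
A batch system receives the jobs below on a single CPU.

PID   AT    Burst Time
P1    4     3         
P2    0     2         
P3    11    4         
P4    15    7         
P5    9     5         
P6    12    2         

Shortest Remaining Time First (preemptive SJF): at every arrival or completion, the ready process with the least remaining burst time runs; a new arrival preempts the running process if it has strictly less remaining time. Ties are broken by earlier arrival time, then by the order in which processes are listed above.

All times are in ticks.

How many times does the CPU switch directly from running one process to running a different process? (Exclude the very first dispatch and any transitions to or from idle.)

Timeline: | P2 0-2 | idle 2-4 | P1 4-7 | idle 7-9 | P5 9-14 | P6 14-16 | P3 16-20 | P4 20-27 |
Completion: P1=7  P2=2  P3=20  P4=27  P5=14  P6=16

3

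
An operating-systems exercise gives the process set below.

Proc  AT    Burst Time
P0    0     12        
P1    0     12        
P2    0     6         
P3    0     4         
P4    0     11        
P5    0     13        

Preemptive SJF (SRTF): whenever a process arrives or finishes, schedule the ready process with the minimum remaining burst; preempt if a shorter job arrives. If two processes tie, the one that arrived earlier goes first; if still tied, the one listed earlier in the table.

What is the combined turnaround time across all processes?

Timeline: | P3 0-4 | P2 4-10 | P4 10-21 | P0 21-33 | P1 33-45 | P5 45-58 |
Completion: P0=33  P1=45  P2=10  P3=4  P4=21  P5=58
Turnaround (C−A): P0=33  P1=45  P2=10  P3=4  P4=21  P5=58
Turnaround = completion − arrival: P0=33, P1=45, P2=10, P3=4, P4=21, P5=58
Total turnaround = 33 + 45 + 10 + 4 + 21 + 58 = 171

171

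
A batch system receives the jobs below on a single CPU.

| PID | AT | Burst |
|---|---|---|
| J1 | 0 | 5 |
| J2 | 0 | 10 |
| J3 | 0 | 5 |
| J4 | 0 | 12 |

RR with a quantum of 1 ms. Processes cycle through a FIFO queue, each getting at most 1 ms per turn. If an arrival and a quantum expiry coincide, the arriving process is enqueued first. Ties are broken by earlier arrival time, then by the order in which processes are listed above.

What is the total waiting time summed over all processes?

65

Timeline: | J1 0-1 | J2 1-2 | J3 2-3 | J4 3-4 | J1 4-5 | J2 5-6 | J3 6-7 | J4 7-8 | J1 8-9 | J2 9-10 | J3 10-11 | J4 11-12 | J1 12-13 | J2 13-14 | J3 14-15 | J4 15-16 | J1 16-17 | J2 17-18 | J3 18-19 | J4 19-20 | J2 20-21 | J4 21-22 | J2 22-23 | J4 23-24 | J2 24-25 | J4 25-26 | J2 26-27 | J4 27-28 | J2 28-29 | J4 29-32 |
Completion: J1=17  J2=29  J3=19  J4=32
Turnaround (C−A): J1=17  J2=29  J3=19  J4=32
Waiting = turnaround − burst: J1=12, J2=19, J3=14, J4=20
Total waiting = 12 + 19 + 14 + 20 = 65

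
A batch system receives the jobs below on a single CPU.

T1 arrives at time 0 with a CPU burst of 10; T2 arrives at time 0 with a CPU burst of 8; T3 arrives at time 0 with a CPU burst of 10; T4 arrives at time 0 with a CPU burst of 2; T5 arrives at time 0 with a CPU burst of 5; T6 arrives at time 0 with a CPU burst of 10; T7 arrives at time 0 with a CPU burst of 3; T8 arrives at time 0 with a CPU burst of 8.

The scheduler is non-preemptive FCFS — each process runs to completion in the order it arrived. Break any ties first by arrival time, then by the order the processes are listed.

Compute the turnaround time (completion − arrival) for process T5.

35

Timeline: | T1 0-10 | T2 10-18 | T3 18-28 | T4 28-30 | T5 30-35 | T6 35-45 | T7 45-48 | T8 48-56 |
Completion: T1=10  T2=18  T3=28  T4=30  T5=35  T6=45  T7=48  T8=56
Turnaround(T5) = completion − arrival = 35 − 0 = 35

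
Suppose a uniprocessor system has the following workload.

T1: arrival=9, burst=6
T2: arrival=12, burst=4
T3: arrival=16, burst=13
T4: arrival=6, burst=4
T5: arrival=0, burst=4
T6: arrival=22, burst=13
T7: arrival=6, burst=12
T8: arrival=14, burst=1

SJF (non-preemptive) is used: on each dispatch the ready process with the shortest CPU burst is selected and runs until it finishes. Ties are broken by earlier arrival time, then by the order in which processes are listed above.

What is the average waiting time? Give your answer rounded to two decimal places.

Schedule: | T5 0-4 | idle 4-6 | T4 6-10 | T1 10-16 | T8 16-17 | T2 17-21 | T7 21-33 | T3 33-46 | T6 46-59 |
Completion: T1=16  T2=21  T3=46  T4=10  T5=4  T6=59  T7=33  T8=17
Turnaround (C−A): T1=7  T2=9  T3=30  T4=4  T5=4  T6=37  T7=27  T8=3
Waiting times: T1=1, T2=5, T3=17, T4=0, T5=0, T6=24, T7=15, T8=2
Average waiting = (1+5+17+0+0+24+15+2) / 8 = 64/8 = 8.00

8.00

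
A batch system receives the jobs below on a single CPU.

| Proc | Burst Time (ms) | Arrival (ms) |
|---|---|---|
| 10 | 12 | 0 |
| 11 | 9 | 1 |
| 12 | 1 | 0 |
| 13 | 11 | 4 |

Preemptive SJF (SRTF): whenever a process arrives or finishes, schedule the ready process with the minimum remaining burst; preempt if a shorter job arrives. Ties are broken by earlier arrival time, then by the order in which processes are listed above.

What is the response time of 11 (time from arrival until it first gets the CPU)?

Gantt: | 12 0-1 | 11 1-10 | 13 10-21 | 10 21-33 |
Completion: 10=33  11=10  12=1  13=21
Response(11) = first start − arrival = 1 − 1 = 0

0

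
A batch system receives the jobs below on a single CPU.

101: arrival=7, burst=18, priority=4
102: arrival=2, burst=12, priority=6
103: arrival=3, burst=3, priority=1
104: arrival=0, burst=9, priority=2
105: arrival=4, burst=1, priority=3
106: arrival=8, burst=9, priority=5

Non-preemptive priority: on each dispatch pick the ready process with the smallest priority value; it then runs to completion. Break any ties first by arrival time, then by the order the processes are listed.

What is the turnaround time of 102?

50

Gantt: | 104 0-9 | 103 9-12 | 105 12-13 | 101 13-31 | 106 31-40 | 102 40-52 |
Completion: 101=31  102=52  103=12  104=9  105=13  106=40
Turnaround(102) = completion − arrival = 52 − 2 = 50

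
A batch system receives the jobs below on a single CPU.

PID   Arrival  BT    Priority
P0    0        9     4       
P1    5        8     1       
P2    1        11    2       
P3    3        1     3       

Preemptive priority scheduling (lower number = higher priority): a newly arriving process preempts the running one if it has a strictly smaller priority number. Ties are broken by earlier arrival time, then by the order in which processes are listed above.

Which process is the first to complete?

Timeline: | P0 0-1 | P2 1-5 | P1 5-13 | P2 13-20 | P3 20-21 | P0 21-29 |
Completion: P0=29  P1=13  P2=20  P3=21
Turnaround (C−A): P0=29  P1=8  P2=19  P3=18
Finish order: P1 → P2 → P3 → P0

P1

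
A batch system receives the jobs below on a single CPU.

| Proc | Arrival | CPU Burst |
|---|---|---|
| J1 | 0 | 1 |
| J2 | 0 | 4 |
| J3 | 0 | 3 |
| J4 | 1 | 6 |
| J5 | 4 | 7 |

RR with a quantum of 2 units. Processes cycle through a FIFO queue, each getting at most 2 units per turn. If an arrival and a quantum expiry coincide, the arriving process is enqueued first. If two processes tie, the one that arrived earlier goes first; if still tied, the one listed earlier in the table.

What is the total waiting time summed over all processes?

35

Gantt: | J1 0-1 | J2 1-3 | J3 3-5 | J4 5-7 | J2 7-9 | J5 9-11 | J3 11-12 | J4 12-14 | J5 14-16 | J4 16-18 | J5 18-21 |
Completion: J1=1  J2=9  J3=12  J4=18  J5=21
Waiting = turnaround − burst: J1=0, J2=5, J3=9, J4=11, J5=10
Total waiting = 0 + 5 + 9 + 11 + 10 = 35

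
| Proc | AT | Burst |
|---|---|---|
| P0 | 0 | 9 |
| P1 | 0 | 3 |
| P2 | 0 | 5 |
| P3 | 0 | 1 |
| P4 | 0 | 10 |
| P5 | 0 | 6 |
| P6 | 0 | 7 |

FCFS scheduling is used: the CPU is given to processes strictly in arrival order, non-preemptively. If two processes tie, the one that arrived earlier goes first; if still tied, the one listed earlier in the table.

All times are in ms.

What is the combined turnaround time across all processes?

Timeline: | P0 0-9 | P1 9-12 | P2 12-17 | P3 17-18 | P4 18-28 | P5 28-34 | P6 34-41 |
Completion: P0=9  P1=12  P2=17  P3=18  P4=28  P5=34  P6=41
Turnaround = completion − arrival: P0=9, P1=12, P2=17, P3=18, P4=28, P5=34, P6=41
Total turnaround = 9 + 12 + 17 + 18 + 28 + 34 + 41 = 159

159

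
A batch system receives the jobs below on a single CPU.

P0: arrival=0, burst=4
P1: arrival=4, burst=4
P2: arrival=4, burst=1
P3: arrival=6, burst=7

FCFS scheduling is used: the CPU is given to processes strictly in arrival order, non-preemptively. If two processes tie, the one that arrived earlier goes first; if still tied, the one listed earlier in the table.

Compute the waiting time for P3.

Schedule: | P0 0-4 | P1 4-8 | P2 8-9 | P3 9-16 |
Completion: P0=4  P1=8  P2=9  P3=16
Waiting(P3) = turnaround − burst = 10 − 7 = 3

3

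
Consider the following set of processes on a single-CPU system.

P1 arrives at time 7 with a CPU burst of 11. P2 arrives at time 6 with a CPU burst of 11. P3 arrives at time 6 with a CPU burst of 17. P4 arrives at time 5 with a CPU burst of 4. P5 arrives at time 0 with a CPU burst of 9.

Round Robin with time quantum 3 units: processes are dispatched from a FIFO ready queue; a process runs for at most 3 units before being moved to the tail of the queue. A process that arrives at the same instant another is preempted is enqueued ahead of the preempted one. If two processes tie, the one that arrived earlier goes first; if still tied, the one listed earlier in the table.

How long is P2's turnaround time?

Gantt: | P5 0-6 | P4 6-9 | P2 9-12 | P3 12-15 | P5 15-18 | P1 18-21 | P4 21-22 | P2 22-25 | P3 25-28 | P1 28-31 | P2 31-34 | P3 34-37 | P1 37-40 | P2 40-42 | P3 42-45 | P1 45-47 | P3 47-52 |
Completion: P1=47  P2=42  P3=52  P4=22  P5=18
Turnaround(P2) = completion − arrival = 42 − 6 = 36

36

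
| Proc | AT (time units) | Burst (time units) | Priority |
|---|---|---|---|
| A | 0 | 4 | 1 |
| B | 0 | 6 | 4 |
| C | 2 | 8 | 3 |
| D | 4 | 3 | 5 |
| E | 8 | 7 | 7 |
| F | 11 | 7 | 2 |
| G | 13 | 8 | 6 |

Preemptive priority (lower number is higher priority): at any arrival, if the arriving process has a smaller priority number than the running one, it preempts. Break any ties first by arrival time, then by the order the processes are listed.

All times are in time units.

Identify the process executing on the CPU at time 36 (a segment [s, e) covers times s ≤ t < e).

E

Timeline: | A 0-4 | C 4-11 | F 11-18 | C 18-19 | B 19-25 | D 25-28 | G 28-36 | E 36-43 |
Completion: A=4  B=25  C=19  D=28  E=43  F=18  G=36
Turnaround (C−A): A=4  B=25  C=17  D=24  E=35  F=7  G=23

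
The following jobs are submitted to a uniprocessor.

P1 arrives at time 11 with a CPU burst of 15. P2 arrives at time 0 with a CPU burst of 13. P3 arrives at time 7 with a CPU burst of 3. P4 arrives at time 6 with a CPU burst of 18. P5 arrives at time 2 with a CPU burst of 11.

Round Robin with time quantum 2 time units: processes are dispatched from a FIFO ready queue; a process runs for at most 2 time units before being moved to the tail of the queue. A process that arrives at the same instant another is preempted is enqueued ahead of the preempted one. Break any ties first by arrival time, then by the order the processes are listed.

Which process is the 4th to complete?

Schedule: | P2 0-2 | P5 2-4 | P2 4-6 | P5 6-8 | P4 8-10 | P2 10-12 | P3 12-14 | P5 14-16 | P4 16-18 | P1 18-20 | P2 20-22 | P3 22-23 | P5 23-25 | P4 25-27 | P1 27-29 | P2 29-31 | P5 31-33 | P4 33-35 | P1 35-37 | P2 37-39 | P5 39-40 | P4 40-42 | P1 42-44 | P2 44-45 | P4 45-47 | P1 47-49 | P4 49-51 | P1 51-53 | P4 53-55 | P1 55-57 | P4 57-59 | P1 59-60 |
Completion: P1=60  P2=45  P3=23  P4=59  P5=40
Finish order: P3 → P5 → P2 → P4 → P1

P4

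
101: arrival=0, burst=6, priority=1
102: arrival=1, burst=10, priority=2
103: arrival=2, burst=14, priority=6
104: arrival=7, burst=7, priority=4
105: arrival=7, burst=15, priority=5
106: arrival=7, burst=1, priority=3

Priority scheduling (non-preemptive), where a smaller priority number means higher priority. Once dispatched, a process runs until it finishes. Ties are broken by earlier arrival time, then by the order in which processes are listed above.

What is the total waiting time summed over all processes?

Schedule: | 101 0-6 | 102 6-16 | 106 16-17 | 104 17-24 | 105 24-39 | 103 39-53 |
Completion: 101=6  102=16  103=53  104=24  105=39  106=17
Waiting = turnaround − burst: 101=0, 102=5, 103=37, 104=10, 105=17, 106=9
Total waiting = 0 + 5 + 37 + 10 + 17 + 9 = 78

78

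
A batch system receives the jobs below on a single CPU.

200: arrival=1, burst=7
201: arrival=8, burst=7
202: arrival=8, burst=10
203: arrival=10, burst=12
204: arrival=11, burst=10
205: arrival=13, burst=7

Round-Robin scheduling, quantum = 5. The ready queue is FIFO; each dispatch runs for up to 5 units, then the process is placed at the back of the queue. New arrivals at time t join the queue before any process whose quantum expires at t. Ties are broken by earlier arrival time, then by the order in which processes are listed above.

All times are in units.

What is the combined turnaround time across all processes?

Timeline: | idle 0-1 | 200 1-8 | 201 8-13 | 202 13-18 | 203 18-23 | 204 23-28 | 205 28-33 | 201 33-35 | 202 35-40 | 203 40-45 | 204 45-50 | 205 50-52 | 203 52-54 |
Completion: 200=8  201=35  202=40  203=54  204=50  205=52
Turnaround (C−A): 200=7  201=27  202=32  203=44  204=39  205=39
Turnaround = completion − arrival: 200=7, 201=27, 202=32, 203=44, 204=39, 205=39
Total turnaround = 7 + 27 + 32 + 44 + 39 + 39 = 188

188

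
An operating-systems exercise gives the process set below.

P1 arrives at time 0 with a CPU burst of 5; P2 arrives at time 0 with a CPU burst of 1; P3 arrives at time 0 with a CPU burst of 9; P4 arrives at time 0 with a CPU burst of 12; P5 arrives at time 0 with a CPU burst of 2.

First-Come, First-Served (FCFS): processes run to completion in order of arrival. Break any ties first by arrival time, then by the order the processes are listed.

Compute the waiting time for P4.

15

Gantt: | P1 0-5 | P2 5-6 | P3 6-15 | P4 15-27 | P5 27-29 |
Completion: P1=5  P2=6  P3=15  P4=27  P5=29
Waiting(P4) = turnaround − burst = 27 − 12 = 15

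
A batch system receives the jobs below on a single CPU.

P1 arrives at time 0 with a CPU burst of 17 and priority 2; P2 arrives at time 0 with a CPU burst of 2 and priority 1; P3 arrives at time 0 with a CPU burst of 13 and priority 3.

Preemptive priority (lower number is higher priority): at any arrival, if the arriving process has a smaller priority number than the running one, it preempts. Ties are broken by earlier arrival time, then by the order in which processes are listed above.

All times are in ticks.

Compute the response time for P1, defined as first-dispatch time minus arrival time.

2

Gantt: | P2 0-2 | P1 2-19 | P3 19-32 |
Completion: P1=19  P2=2  P3=32
Turnaround (C−A): P1=19  P2=2  P3=32
Response(P1) = first start − arrival = 2 − 0 = 2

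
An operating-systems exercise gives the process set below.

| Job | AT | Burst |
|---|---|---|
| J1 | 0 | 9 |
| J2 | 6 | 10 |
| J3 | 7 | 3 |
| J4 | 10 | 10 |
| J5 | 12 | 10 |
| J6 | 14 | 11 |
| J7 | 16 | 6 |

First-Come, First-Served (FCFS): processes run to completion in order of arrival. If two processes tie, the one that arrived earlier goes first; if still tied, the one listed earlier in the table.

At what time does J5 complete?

42

Gantt: | J1 0-9 | J2 9-19 | J3 19-22 | J4 22-32 | J5 32-42 | J6 42-53 | J7 53-59 |
Completion: J1=9  J2=19  J3=22  J4=32  J5=42  J6=53  J7=59
Turnaround (C−A): J1=9  J2=13  J3=15  J4=22  J5=30  J6=39  J7=43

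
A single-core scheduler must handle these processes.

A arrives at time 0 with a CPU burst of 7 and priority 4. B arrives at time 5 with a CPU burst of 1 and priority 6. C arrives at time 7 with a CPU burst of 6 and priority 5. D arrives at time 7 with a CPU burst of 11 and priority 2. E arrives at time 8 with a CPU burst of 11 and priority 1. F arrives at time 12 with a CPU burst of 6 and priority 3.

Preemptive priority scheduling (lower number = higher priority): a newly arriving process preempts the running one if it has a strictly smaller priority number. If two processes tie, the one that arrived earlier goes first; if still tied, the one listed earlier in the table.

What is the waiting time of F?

17

Timeline: | A 0-7 | D 7-8 | E 8-19 | D 19-29 | F 29-35 | C 35-41 | B 41-42 |
Completion: A=7  B=42  C=41  D=29  E=19  F=35
Turnaround (C−A): A=7  B=37  C=34  D=22  E=11  F=23
Waiting(F) = turnaround − burst = 23 − 6 = 17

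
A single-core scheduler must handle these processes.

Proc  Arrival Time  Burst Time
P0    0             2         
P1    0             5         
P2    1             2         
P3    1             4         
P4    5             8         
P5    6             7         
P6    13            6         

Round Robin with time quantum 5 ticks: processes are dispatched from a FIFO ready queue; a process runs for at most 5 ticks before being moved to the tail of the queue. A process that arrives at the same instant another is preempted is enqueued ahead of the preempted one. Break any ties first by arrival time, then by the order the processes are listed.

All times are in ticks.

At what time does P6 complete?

Gantt: | P0 0-2 | P1 2-7 | P2 7-9 | P3 9-13 | P4 13-18 | P5 18-23 | P6 23-28 | P4 28-31 | P5 31-33 | P6 33-34 |
Completion: P0=2  P1=7  P2=9  P3=13  P4=31  P5=33  P6=34

34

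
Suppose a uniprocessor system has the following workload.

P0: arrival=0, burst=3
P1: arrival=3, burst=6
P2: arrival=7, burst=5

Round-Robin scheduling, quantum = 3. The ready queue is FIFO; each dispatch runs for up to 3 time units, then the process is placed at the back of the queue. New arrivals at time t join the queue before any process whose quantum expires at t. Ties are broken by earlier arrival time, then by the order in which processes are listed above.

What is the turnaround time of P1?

Schedule: | P0 0-3 | P1 3-9 | P2 9-14 |
Completion: P0=3  P1=9  P2=14
Turnaround(P1) = completion − arrival = 9 − 3 = 6

6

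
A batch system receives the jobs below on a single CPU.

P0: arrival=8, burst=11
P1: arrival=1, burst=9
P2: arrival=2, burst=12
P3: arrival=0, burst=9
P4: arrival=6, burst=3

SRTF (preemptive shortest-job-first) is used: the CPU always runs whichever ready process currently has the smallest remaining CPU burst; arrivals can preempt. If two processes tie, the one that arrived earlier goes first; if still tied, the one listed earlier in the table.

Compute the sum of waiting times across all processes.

57

Schedule: | P3 0-9 | P4 9-12 | P1 12-21 | P0 21-32 | P2 32-44 |
Completion: P0=32  P1=21  P2=44  P3=9  P4=12
Turnaround (C−A): P0=24  P1=20  P2=42  P3=9  P4=6
Waiting = turnaround − burst: P0=13, P1=11, P2=30, P3=0, P4=3
Total waiting = 13 + 11 + 30 + 0 + 3 = 57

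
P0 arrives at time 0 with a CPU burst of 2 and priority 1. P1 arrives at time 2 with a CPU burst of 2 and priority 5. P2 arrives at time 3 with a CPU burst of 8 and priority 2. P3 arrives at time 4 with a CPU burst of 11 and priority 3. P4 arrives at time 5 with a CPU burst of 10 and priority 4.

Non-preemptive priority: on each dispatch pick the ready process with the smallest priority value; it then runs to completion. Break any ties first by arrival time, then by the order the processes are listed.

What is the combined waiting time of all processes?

27

Schedule: | P0 0-2 | P1 2-4 | P2 4-12 | P3 12-23 | P4 23-33 |
Completion: P0=2  P1=4  P2=12  P3=23  P4=33
Waiting = turnaround − burst: P0=0, P1=0, P2=1, P3=8, P4=18
Total waiting = 0 + 0 + 1 + 8 + 18 = 27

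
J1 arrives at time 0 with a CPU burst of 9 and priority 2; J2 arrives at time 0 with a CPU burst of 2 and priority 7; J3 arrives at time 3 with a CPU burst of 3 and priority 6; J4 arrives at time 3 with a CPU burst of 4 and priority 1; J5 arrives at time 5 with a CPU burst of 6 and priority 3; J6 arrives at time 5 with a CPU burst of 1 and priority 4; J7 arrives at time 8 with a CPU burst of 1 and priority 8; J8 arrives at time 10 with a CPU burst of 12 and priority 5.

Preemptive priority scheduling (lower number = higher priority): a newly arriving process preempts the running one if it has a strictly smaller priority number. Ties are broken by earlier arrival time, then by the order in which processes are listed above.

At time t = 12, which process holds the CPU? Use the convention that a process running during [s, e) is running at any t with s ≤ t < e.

J1

Gantt: | J1 0-3 | J4 3-7 | J1 7-13 | J5 13-19 | J6 19-20 | J8 20-32 | J3 32-35 | J2 35-37 | J7 37-38 |
Completion: J1=13  J2=37  J3=35  J4=7  J5=19  J6=20  J7=38  J8=32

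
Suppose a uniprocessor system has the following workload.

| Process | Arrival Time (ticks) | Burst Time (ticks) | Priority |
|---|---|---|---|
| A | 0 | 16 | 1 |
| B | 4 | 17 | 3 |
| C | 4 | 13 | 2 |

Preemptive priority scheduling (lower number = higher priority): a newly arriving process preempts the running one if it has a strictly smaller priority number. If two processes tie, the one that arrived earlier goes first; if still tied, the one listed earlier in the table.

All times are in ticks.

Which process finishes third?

B

Timeline: | A 0-16 | C 16-29 | B 29-46 |
Completion: A=16  B=46  C=29
Turnaround (C−A): A=16  B=42  C=25
Finish order: A → C → B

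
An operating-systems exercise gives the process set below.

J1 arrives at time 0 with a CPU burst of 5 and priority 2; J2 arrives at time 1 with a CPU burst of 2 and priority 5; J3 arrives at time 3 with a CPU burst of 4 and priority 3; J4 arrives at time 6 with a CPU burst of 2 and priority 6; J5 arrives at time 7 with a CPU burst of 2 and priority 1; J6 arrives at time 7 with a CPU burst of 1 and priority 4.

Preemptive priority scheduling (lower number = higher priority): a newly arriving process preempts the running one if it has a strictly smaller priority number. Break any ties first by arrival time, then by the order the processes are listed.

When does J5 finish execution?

9

Schedule: | J1 0-5 | J3 5-7 | J5 7-9 | J3 9-11 | J6 11-12 | J2 12-14 | J4 14-16 |
Completion: J1=5  J2=14  J3=11  J4=16  J5=9  J6=12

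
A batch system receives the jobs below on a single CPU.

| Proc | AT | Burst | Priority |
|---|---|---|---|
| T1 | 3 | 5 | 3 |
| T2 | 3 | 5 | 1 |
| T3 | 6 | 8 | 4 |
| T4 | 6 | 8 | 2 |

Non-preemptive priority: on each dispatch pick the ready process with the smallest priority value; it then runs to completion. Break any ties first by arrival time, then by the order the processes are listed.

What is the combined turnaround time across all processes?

56

Gantt: | idle 0-3 | T2 3-8 | T4 8-16 | T1 16-21 | T3 21-29 |
Completion: T1=21  T2=8  T3=29  T4=16
Turnaround = completion − arrival: T1=18, T2=5, T3=23, T4=10
Total turnaround = 18 + 5 + 23 + 10 = 56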